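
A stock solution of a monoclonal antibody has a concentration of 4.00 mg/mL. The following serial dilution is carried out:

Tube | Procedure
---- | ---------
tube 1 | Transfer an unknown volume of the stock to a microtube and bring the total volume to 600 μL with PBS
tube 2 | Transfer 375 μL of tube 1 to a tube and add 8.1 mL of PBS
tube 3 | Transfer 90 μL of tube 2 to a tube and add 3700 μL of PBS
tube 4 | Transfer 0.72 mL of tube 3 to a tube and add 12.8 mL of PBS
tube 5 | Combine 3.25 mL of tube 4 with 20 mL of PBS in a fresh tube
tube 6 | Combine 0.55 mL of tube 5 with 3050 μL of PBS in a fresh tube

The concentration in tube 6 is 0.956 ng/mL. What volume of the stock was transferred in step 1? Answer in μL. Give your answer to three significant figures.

Step 1: v brought to 600 μL → factor = 600 μL/v
Step 2: 375 μL + 8.1 mL = 8475 μL total → factor 8475/375 = 22.6
Step 3: 90 μL + 3700 μL = 3790 μL total → factor 3790/90 = 42.111
Step 4: 0.72 mL + 12.8 mL = 13.52 mL total → factor 13.52/0.72 = 18.778
Step 5: 3.25 mL + 20 mL = 23.25 mL total → factor 23.25/3.25 = 7.1538
Step 6: 0.55 mL + 3050 μL = 3.6 mL total → factor 3.6/0.55 = 6.5455
Product of known-step factors = 8.3681 × 10^5
Overall factor = 4.00 mg/mL / (0.956 ng/mL) = 4.1841 × 10^6
Step-1 factor = 4.1841 × 10^6 / 8.3681 × 10^5 = 5
v = 600 μL / 5 = 120 μL

120 μL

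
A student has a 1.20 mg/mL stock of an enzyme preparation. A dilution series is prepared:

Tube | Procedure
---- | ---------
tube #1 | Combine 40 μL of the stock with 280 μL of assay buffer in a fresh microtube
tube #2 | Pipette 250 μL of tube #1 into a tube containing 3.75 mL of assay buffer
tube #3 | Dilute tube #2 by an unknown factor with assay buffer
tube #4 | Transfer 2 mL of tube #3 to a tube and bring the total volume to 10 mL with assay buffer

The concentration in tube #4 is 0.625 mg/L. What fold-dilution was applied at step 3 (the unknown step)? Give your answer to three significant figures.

3.00-fold

Step 1: 40 μL + 280 μL = 320 μL total → factor 320/40 = 8
Step 2: 250 μL + 3.75 mL = 4000 μL total → factor 4000/250 = 16
Step 3: unknown factor x
Step 4: 2 mL brought to 10 mL → factor 10/2 = 5
Product of known-step factors = 640
Overall factor = 1.20 mg/mL / (0.625 mg/L) = 1920
x = 1920 / 640 = 3.00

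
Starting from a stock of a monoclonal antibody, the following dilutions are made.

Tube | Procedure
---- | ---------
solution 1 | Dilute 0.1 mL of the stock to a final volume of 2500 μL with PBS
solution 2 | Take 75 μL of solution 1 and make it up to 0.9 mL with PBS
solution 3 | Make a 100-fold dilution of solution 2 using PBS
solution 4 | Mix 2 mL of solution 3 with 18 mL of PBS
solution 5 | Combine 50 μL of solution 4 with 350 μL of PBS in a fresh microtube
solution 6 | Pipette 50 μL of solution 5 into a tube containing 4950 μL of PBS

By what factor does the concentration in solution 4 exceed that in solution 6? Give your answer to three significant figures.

800

Step 1: 0.1 mL brought to 2500 μL → factor 2.5/0.1 = 25
Step 2: 75 μL brought to 0.9 mL → factor 900/75 = 12
Step 3: 100-fold → factor 100
Step 4: 2 mL + 18 mL = 20 mL total → factor 20/2 = 10
Step 5: 50 μL + 350 μL = 400 μL total → factor 400/50 = 8
Step 6: 50 μL + 4950 μL = 5000 μL total → factor 5000/50 = 100
Dilution factor to solution 4 = 3 × 10^5; to solution 6 = 2.4 × 10^8
[solution 4]/[solution 6] = (factor to solution 6)/(factor to solution 4) = 2.4 × 10^8/3 × 10^5 = 800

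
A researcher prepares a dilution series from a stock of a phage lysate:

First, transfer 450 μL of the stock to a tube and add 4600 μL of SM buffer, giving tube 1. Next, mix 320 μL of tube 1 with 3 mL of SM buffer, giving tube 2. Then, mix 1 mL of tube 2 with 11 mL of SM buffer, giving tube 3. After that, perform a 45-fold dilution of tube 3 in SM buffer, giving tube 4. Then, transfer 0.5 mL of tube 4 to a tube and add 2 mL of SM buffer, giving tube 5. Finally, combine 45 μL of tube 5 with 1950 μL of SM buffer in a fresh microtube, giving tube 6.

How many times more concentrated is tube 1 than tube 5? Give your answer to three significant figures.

2.80 × 10^4

Step 1: 450 μL + 4600 μL = 5050 μL total → factor 5050/450 = 11.222
Step 2: 320 μL + 3 mL = 3320 μL total → factor 3320/320 = 10.375
Step 3: 1 mL + 11 mL = 12 mL total → factor 12/1 = 12
Step 4: 45-fold → factor 45
Step 5: 0.5 mL + 2 mL = 2.5 mL total → factor 2.5/0.5 = 5
Dilution factor to tube 1 = 11.222; to tube 5 = 3.1436 × 10^5
[tube 1]/[tube 5] = (factor to tube 5)/(factor to tube 1) = 3.1436 × 10^5/11.222 = 2.80 × 10^4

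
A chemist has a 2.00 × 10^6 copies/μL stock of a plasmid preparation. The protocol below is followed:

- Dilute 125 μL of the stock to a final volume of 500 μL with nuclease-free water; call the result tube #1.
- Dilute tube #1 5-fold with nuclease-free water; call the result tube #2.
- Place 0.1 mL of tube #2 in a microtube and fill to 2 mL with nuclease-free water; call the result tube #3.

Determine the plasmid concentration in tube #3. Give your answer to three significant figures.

5.00 × 10^3 copies/μL

Step 1: 125 μL brought to 500 μL → factor 500/125 = 4
Step 2: 5-fold → factor 5
Step 3: 0.1 mL brought to 2 mL → factor 2/0.1 = 20
Overall dilution factor = 4 × 5 × 20 = 400
Final = 2.00 × 10^6 copies/μL / 400 = 5.00 × 10^3 copies/μL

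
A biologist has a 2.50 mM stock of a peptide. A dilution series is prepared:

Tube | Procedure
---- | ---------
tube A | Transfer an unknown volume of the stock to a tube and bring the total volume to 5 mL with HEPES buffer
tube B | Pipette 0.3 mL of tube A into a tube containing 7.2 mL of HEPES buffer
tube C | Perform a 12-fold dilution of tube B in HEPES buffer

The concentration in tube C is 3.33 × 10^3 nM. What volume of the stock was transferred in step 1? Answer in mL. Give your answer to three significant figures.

Step 1: v brought to 5 mL → factor = 5 mL/v
Step 2: 0.3 mL + 7.2 mL = 7.5 mL total → factor 7.5/0.3 = 25
Step 3: 12-fold → factor 12
Product of known-step factors = 300
Overall factor = 2.50 mM / (3.33 × 10^3 nM) = 750.75
Step-1 factor = 750.75 / 300 = 2.5025
v = 5 mL / 2.5025 = 2.00 mL

2.00 mL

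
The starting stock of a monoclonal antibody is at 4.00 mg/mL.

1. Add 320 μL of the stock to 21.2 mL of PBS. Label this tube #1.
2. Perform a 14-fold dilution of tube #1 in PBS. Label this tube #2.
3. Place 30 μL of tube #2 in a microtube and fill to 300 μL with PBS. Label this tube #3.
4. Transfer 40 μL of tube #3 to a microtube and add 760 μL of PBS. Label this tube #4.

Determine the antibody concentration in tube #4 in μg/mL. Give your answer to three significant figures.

Step 1: 320 μL + 21.2 mL = 21520 μL total → factor 21520/320 = 67.25
Step 2: 14-fold → factor 14
Step 3: 30 μL brought to 300 μL → factor 300/30 = 10
Step 4: 40 μL + 760 μL = 800 μL total → factor 800/40 = 20
Overall dilution factor = 67.25 × 14 × 10 × 20 = 1.883 × 10^5
Final = 4.00 mg/mL / 1.883 × 10^5 = 2.124 × 10^-5 mg/mL = 0.0212 μg/mL

0.0212 μg/mL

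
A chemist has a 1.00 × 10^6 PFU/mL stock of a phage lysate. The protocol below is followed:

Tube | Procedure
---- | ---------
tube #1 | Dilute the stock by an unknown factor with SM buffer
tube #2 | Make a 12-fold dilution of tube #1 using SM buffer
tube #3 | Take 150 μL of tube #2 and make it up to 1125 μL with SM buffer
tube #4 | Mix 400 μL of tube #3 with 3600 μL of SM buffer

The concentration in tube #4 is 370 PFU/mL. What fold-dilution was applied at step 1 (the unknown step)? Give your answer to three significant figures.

3.00-fold

Step 1: unknown factor x
Step 2: 12-fold → factor 12
Step 3: 150 μL brought to 1125 μL → factor 1125/150 = 7.5
Step 4: 400 μL + 3600 μL = 4000 μL total → factor 4000/400 = 10
Product of known-step factors = 900
Overall factor = 1.00 × 10^6 PFU/mL / (370 PFU/mL) = 2702.7
x = 2702.7 / 900 = 3.00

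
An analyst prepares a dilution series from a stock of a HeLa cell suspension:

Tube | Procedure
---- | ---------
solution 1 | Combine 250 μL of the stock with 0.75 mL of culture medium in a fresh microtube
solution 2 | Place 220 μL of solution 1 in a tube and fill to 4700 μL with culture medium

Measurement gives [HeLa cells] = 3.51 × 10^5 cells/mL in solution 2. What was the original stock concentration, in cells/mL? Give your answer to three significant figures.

3.00 × 10^7 cells/mL

Step 1: 250 μL + 0.75 mL = 1000 μL total → factor 1000/250 = 4
Step 2: 220 μL brought to 4700 μL → factor 4700/220 = 21.364
Overall dilution factor = 4 × 21.364 = 85.455
Stock = 3.51 × 10^5 cells/mL × 85.455 = 3.00 × 10^7 cells/mL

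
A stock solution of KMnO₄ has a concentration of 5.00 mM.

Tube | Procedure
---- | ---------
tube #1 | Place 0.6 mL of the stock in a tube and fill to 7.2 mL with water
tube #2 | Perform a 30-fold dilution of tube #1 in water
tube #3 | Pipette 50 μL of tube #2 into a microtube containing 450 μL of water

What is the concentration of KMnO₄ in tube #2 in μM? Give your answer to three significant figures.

13.9 μM

Step 1: 0.6 mL brought to 7.2 mL → factor 7.2/0.6 = 12
Step 2: 30-fold → factor 30
Dilution factor through tube #2 = 12 × 30 = 360
[tube #2] = 5.00 mM / 360 = 0.01389 mM = 13.9 μM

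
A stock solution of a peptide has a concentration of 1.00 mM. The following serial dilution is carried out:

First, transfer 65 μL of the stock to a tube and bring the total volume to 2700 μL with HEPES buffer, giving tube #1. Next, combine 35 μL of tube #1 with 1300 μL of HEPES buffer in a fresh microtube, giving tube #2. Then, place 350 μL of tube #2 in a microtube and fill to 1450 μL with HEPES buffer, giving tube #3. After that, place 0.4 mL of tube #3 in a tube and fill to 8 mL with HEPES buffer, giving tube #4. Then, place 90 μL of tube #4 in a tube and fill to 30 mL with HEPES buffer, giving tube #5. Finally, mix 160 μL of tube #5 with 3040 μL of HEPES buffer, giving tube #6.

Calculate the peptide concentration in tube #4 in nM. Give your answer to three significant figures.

Step 1: 65 μL brought to 2700 μL → factor 2700/65 = 41.538
Step 2: 35 μL + 1300 μL = 1335 μL total → factor 1335/35 = 38.143
Step 3: 350 μL brought to 1450 μL → factor 1450/350 = 4.1429
Step 4: 0.4 mL brought to 8 mL → factor 8/0.4 = 20
Dilution factor through tube #4 = 41.538 × 38.143 × 4.1429 × 20 = 1.3128 × 10^5
[tube #4] = 1.00 mM / 1.3128 × 10^5 = 7.617 × 10^-6 mM = 7.62 nM

7.62 nM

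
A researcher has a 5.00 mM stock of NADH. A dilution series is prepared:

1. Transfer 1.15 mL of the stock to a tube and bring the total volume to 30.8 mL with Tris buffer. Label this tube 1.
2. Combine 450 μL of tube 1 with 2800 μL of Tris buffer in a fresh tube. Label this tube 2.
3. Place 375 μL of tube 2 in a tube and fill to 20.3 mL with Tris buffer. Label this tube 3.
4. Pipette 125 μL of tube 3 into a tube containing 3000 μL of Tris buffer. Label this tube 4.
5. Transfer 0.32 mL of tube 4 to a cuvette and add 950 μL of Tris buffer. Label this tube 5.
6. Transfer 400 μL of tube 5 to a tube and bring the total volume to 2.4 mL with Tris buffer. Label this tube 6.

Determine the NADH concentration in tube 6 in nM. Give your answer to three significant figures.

Step 1: 1.15 mL brought to 30.8 mL → factor 30.8/1.15 = 26.783
Step 2: 450 μL + 2800 μL = 3250 μL total → factor 3250/450 = 7.2222
Step 3: 375 μL brought to 20.3 mL → factor 20300/375 = 54.133
Step 4: 125 μL + 3000 μL = 3125 μL total → factor 3125/125 = 25
Step 5: 0.32 mL + 950 μL = 1.27 mL total → factor 1.27/0.32 = 3.9688
Step 6: 400 μL brought to 2.4 mL → factor 2400/400 = 6
Overall dilution factor = 26.783 × 7.2222 × 54.133 × 25 × 3.9688 × 6 = 6.2335 × 10^6
Final = 5.00 mM / 6.2335 × 10^6 = 8.021 × 10^-7 mM = 0.802 nM

0.802 nM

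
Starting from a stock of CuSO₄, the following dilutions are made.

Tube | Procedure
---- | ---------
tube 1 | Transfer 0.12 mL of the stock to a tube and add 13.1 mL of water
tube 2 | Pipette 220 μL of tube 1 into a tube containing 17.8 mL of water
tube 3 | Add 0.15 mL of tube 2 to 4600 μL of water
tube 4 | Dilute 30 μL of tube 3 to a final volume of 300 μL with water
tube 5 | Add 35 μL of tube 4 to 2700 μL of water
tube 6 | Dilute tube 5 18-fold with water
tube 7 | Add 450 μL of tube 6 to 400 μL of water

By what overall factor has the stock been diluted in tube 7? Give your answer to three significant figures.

Step 1: 0.12 mL + 13.1 mL = 13.22 mL total → factor 13.22/0.12 = 110.17
Step 2: 220 μL + 17.8 mL = 18020 μL total → factor 18020/220 = 81.909
Step 3: 0.15 mL + 4600 μL = 4.75 mL total → factor 4.75/0.15 = 31.667
Step 4: 30 μL brought to 300 μL → factor 300/30 = 10
Step 5: 35 μL + 2700 μL = 2735 μL total → factor 2735/35 = 78.143
Step 6: 18-fold → factor 18
Step 7: 450 μL + 400 μL = 850 μL total → factor 850/450 = 1.8889
Overall dilution factor = 110.17 × 81.909 × 31.667 × 10 × 78.143 × 18 × 1.8889 = 7.5919 × 10^9

7.59 × 10^9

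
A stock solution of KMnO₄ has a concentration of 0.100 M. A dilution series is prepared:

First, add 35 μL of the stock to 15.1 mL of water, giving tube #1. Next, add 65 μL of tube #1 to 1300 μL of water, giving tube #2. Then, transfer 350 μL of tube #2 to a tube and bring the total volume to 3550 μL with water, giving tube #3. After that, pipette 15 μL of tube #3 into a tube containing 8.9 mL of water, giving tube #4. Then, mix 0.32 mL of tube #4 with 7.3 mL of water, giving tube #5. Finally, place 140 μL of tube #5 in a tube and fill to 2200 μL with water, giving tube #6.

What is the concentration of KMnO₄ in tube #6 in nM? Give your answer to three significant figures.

0.00488 nM

Step 1: 35 μL + 15.1 mL = 15135 μL total → factor 15135/35 = 432.43
Step 2: 65 μL + 1300 μL = 1365 μL total → factor 1365/65 = 21
Step 3: 350 μL brought to 3550 μL → factor 3550/350 = 10.143
Step 4: 15 μL + 8.9 mL = 8915 μL total → factor 8915/15 = 594.33
Step 5: 0.32 mL + 7.3 mL = 7.62 mL total → factor 7.62/0.32 = 23.812
Step 6: 140 μL brought to 2200 μL → factor 2200/140 = 15.714
Overall dilution factor = 432.43 × 21 × 10.143 × 594.33 × 23.812 × 15.714 = 2.0484 × 10^10
Final = 0.100 M / 2.0484 × 10^10 = 4.882 × 10^-12 M = 0.00488 nM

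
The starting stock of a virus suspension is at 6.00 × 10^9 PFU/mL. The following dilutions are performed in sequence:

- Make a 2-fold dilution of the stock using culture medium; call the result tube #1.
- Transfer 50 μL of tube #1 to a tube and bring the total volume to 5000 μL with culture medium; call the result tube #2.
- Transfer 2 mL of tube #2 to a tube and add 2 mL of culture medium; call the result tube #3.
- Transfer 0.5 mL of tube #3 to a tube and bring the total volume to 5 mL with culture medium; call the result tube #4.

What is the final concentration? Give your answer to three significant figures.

Step 1: 2-fold → factor 2
Step 2: 50 μL brought to 5000 μL → factor 5000/50 = 100
Step 3: 2 mL + 2 mL = 4 mL total → factor 4/2 = 2
Step 4: 0.5 mL brought to 5 mL → factor 5/0.5 = 10
Overall dilution factor = 2 × 100 × 2 × 10 = 4000
Final = 6.00 × 10^9 PFU/mL / 4000 = 1.50 × 10^6 PFU/mL

1.50 × 10^6 PFU/mL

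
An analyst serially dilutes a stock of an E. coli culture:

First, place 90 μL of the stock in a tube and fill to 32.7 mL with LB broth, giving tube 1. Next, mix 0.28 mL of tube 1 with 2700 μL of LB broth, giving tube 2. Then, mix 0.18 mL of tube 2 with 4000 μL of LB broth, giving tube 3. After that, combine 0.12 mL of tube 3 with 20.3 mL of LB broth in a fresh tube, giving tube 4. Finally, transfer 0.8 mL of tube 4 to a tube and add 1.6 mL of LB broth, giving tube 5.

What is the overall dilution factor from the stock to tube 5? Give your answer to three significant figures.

4.58 × 10^7

Step 1: 90 μL brought to 32.7 mL → factor 32700/90 = 363.33
Step 2: 0.28 mL + 2700 μL = 2.98 mL total → factor 2.98/0.28 = 10.643
Step 3: 0.18 mL + 4000 μL = 4.18 mL total → factor 4.18/0.18 = 23.222
Step 4: 0.12 mL + 20.3 mL = 20.42 mL total → factor 20.42/0.12 = 170.17
Step 5: 0.8 mL + 1.6 mL = 2.4 mL total → factor 2.4/0.8 = 3
Overall dilution factor = 363.33 × 10.643 × 23.222 × 170.17 × 3 = 4.5842 × 10^7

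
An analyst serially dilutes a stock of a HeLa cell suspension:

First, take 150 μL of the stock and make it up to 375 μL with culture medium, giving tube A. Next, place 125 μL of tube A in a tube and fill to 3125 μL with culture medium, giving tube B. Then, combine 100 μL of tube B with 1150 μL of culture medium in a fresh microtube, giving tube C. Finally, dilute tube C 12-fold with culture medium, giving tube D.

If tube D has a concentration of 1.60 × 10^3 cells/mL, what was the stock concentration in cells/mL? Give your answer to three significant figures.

Step 1: 150 μL brought to 375 μL → factor 375/150 = 2.5
Step 2: 125 μL brought to 3125 μL → factor 3125/125 = 25
Step 3: 100 μL + 1150 μL = 1250 μL total → factor 1250/100 = 12.5
Step 4: 12-fold → factor 12
Overall dilution factor = 2.5 × 25 × 12.5 × 12 = 9375
Stock = 1.60 × 10^3 cells/mL × 9375 = 1.50 × 10^7 cells/mL

1.50 × 10^7 cells/mL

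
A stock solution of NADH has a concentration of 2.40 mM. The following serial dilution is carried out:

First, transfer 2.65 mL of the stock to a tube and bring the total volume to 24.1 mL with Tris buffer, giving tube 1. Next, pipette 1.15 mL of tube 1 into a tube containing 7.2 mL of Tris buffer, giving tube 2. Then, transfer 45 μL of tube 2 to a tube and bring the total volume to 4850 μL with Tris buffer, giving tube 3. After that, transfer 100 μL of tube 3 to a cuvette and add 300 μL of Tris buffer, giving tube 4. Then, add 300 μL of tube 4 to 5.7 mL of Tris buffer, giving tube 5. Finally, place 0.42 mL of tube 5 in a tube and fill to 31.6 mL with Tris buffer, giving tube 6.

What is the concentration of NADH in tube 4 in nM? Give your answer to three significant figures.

Step 1: 2.65 mL brought to 24.1 mL → factor 24.1/2.65 = 9.0943
Step 2: 1.15 mL + 7.2 mL = 8.35 mL total → factor 8.35/1.15 = 7.2609
Step 3: 45 μL brought to 4850 μL → factor 4850/45 = 107.78
Step 4: 100 μL + 300 μL = 400 μL total → factor 400/100 = 4
Dilution factor through tube 4 = 9.0943 × 7.2609 × 107.78 × 4 = 28467
[tube 4] = 2.40 mM / 28467 = 8.431 × 10^-5 mM = 84.3 nM

84.3 nM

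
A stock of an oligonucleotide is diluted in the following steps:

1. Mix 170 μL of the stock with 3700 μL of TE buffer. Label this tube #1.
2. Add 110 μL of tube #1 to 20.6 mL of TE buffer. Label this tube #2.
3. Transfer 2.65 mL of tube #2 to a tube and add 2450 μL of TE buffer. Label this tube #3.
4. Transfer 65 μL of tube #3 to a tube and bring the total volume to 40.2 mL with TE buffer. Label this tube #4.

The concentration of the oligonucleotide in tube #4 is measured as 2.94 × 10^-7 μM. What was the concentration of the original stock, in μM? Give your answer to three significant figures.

1.50 μM

Step 1: 170 μL + 3700 μL = 3870 μL total → factor 3870/170 = 22.765
Step 2: 110 μL + 20.6 mL = 20710 μL total → factor 20710/110 = 188.27
Step 3: 2.65 mL + 2450 μL = 5.1 mL total → factor 5.1/2.65 = 1.9245
Step 4: 65 μL brought to 40.2 mL → factor 40200/65 = 618.46
Overall dilution factor = 22.765 × 188.27 × 1.9245 × 618.46 = 5.1014 × 10^6
Stock = 2.94 × 10^-7 μM × 5.1014 × 10^6 = 1.50 μM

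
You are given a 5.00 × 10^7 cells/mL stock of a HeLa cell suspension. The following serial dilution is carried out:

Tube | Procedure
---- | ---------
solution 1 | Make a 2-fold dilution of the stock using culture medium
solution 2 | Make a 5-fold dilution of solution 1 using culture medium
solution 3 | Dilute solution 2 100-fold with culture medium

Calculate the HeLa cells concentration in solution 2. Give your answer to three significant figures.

Step 1: 2-fold → factor 2
Step 2: 5-fold → factor 5
Dilution factor through solution 2 = 2 × 5 = 10
[solution 2] = 5.00 × 10^7 cells/mL / 10 = 5.00 × 10^6 cells/mL

5.00 × 10^6 cells/mL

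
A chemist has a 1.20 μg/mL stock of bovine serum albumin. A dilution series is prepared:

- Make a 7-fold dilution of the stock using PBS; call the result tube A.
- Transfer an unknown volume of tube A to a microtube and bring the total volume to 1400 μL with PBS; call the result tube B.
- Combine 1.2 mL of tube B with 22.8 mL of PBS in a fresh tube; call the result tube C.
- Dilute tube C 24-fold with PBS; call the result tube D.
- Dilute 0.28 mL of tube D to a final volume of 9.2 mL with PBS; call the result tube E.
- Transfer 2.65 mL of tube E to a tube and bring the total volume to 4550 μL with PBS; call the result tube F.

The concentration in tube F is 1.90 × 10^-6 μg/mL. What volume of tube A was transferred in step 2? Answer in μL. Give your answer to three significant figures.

Step 1: 7-fold → factor 7
Step 2: v brought to 1400 μL → factor = 1400 μL/v
Step 3: 1.2 mL + 22.8 mL = 24 mL total → factor 24/1.2 = 20
Step 4: 24-fold → factor 24
Step 5: 0.28 mL brought to 9.2 mL → factor 9.2/0.28 = 32.857
Step 6: 2.65 mL brought to 4550 μL → factor 4.55/2.65 = 1.717
Product of known-step factors = 1.8955 × 10^5
Overall factor = 1.20 μg/mL / (1.90 × 10^-6 μg/mL) = 6.3158 × 10^5
Step-2 factor = 6.3158 × 10^5 / 1.8955 × 10^5 = 3.3319
v = 1400 μL / 3.3319 = 420 μL

420 μL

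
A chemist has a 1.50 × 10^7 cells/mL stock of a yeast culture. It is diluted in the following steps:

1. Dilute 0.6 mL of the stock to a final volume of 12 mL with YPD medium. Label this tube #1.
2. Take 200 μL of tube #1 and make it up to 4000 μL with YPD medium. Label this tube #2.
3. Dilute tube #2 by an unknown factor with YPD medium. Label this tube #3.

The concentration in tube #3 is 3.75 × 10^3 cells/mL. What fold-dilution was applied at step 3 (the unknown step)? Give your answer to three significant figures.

10.0-fold

Step 1: 0.6 mL brought to 12 mL → factor 12/0.6 = 20
Step 2: 200 μL brought to 4000 μL → factor 4000/200 = 20
Step 3: unknown factor x
Product of known-step factors = 400
Overall factor = 1.50 × 10^7 cells/mL / (3.75 × 10^3 cells/mL) = 4000
x = 4000 / 400 = 10.0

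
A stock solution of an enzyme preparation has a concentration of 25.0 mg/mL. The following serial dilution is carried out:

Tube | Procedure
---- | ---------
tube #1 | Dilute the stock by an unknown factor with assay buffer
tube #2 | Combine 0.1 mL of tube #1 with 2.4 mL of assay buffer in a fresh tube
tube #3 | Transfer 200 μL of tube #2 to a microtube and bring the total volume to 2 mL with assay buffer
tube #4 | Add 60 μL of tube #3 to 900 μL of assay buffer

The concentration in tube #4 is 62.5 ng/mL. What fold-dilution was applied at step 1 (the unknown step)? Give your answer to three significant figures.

Step 1: unknown factor x
Step 2: 0.1 mL + 2.4 mL = 2.5 mL total → factor 2.5/0.1 = 25
Step 3: 200 μL brought to 2 mL → factor 2000/200 = 10
Step 4: 60 μL + 900 μL = 960 μL total → factor 960/60 = 16
Product of known-step factors = 4000
Overall factor = 25.0 mg/mL / (62.5 ng/mL) = 4 × 10^5
x = 4 × 10^5 / 4000 = 100

100-fold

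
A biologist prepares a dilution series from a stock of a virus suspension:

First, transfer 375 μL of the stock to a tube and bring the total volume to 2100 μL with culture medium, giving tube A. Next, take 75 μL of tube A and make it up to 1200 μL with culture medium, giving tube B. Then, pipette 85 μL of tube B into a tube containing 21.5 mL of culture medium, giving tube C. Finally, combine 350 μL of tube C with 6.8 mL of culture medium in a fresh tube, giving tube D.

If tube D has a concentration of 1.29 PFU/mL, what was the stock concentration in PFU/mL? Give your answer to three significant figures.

6.00 × 10^5 PFU/mL

Step 1: 375 μL brought to 2100 μL → factor 2100/375 = 5.6
Step 2: 75 μL brought to 1200 μL → factor 1200/75 = 16
Step 3: 85 μL + 21.5 mL = 21585 μL total → factor 21585/85 = 253.94
Step 4: 350 μL + 6.8 mL = 7150 μL total → factor 7150/350 = 20.429
Overall dilution factor = 5.6 × 16 × 253.94 × 20.429 = 4.6481 × 10^5
Stock = 1.29 PFU/mL × 4.6481 × 10^5 = 6.00 × 10^5 PFU/mL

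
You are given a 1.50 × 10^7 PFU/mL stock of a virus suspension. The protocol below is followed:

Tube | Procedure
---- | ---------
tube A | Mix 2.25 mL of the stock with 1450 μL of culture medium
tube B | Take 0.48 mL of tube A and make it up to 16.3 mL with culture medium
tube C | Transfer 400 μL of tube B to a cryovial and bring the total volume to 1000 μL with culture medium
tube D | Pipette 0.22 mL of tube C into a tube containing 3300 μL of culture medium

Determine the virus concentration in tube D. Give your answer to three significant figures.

Step 1: 2.25 mL + 1450 μL = 3.7 mL total → factor 3.7/2.25 = 1.6444
Step 2: 0.48 mL brought to 16.3 mL → factor 16.3/0.48 = 33.958
Step 3: 400 μL brought to 1000 μL → factor 1000/400 = 2.5
Step 4: 0.22 mL + 3300 μL = 3.52 mL total → factor 3.52/0.22 = 16
Overall dilution factor = 1.6444 × 33.958 × 2.5 × 16 = 2233.7
Final = 1.50 × 10^7 PFU/mL / 2233.7 = 6.72 × 10^3 PFU/mL

6.72 × 10^3 PFU/mL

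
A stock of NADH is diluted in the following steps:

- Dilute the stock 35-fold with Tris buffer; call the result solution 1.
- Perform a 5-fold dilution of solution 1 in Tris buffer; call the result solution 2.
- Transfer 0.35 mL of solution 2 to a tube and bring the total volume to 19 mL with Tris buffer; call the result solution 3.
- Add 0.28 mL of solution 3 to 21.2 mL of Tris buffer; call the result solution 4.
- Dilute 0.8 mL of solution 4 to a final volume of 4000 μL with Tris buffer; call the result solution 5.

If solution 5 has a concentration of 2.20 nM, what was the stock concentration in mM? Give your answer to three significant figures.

8.02 mM

Step 1: 35-fold → factor 35
Step 2: 5-fold → factor 5
Step 3: 0.35 mL brought to 19 mL → factor 19/0.35 = 54.286
Step 4: 0.28 mL + 21.2 mL = 21.48 mL total → factor 21.48/0.28 = 76.714
Step 5: 0.8 mL brought to 4000 μL → factor 4/0.8 = 5
Overall dilution factor = 35 × 5 × 54.286 × 76.714 × 5 = 3.6439 × 10^6
Stock = 2.20 nM × 3.6439 × 10^6 = 8.017 × 10^6 nM = 8.02 mM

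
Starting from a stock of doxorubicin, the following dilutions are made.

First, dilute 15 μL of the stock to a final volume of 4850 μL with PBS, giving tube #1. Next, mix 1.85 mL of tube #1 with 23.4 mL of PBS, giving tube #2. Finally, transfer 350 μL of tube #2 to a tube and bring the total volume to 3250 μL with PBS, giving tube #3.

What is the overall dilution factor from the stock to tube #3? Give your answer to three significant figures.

Step 1: 15 μL brought to 4850 μL → factor 4850/15 = 323.33
Step 2: 1.85 mL + 23.4 mL = 25.25 mL total → factor 25.25/1.85 = 13.649
Step 3: 350 μL brought to 3250 μL → factor 3250/350 = 9.2857
Overall dilution factor = 323.33 × 13.649 × 9.2857 = 40978

4.10 × 10^4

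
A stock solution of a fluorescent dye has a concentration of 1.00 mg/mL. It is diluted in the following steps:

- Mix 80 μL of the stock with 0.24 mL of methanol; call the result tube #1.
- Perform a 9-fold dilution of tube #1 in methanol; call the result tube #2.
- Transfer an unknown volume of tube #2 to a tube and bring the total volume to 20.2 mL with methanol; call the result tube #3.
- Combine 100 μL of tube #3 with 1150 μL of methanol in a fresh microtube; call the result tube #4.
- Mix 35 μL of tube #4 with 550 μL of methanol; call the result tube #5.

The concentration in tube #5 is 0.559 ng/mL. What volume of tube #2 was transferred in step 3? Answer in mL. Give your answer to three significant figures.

Step 1: 80 μL + 0.24 mL = 320 μL total → factor 320/80 = 4
Step 2: 9-fold → factor 9
Step 3: v brought to 20.2 mL → factor = 20.2 mL/v
Step 4: 100 μL + 1150 μL = 1250 μL total → factor 1250/100 = 12.5
Step 5: 35 μL + 550 μL = 585 μL total → factor 585/35 = 16.714
Product of known-step factors = 7521.4
Overall factor = 1.00 mg/mL / (0.559 ng/mL) = 1.7889 × 10^6
Step-3 factor = 1.7889 × 10^6 / 7521.4 = 237.84
v = 20.2 mL / 237.84 = 0.0849 mL

0.0849 mL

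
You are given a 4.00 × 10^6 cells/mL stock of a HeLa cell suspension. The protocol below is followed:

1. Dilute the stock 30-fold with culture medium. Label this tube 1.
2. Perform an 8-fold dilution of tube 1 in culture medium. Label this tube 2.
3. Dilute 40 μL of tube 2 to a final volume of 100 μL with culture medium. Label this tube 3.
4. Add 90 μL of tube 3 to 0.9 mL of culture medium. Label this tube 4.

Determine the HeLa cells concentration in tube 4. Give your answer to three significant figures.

Step 1: 30-fold → factor 30
Step 2: 8-fold → factor 8
Step 3: 40 μL brought to 100 μL → factor 100/40 = 2.5
Step 4: 90 μL + 0.9 mL = 990 μL total → factor 990/90 = 11
Overall dilution factor = 30 × 8 × 2.5 × 11 = 6600
Final = 4.00 × 10^6 cells/mL / 6600 = 606 cells/mL

606 cells/mL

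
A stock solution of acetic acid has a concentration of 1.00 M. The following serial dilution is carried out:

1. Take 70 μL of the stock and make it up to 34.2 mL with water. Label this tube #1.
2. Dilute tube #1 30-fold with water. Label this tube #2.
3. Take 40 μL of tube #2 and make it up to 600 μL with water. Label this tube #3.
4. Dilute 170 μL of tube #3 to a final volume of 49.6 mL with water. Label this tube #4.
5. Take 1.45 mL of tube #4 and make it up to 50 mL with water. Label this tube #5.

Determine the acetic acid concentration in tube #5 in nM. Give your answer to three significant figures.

Step 1: 70 μL brought to 34.2 mL → factor 34200/70 = 488.57
Step 2: 30-fold → factor 30
Step 3: 40 μL brought to 600 μL → factor 600/40 = 15
Step 4: 170 μL brought to 49.6 mL → factor 49600/170 = 291.76
Step 5: 1.45 mL brought to 50 mL → factor 50/1.45 = 34.483
Overall dilution factor = 488.57 × 30 × 15 × 291.76 × 34.483 = 2.212 × 10^9
Final = 1.00 M / 2.212 × 10^9 = 4.521 × 10^-10 M = 0.452 nM

0.452 nM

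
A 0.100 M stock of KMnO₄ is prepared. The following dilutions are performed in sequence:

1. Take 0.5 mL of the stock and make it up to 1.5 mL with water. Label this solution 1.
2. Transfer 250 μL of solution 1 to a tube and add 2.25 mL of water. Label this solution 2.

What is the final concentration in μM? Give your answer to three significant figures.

3.33 × 10^3 μM

Step 1: 0.5 mL brought to 1.5 mL → factor 1.5/0.5 = 3
Step 2: 250 μL + 2.25 mL = 2500 μL total → factor 2500/250 = 10
Overall dilution factor = 3 × 10 = 30
Final = 0.100 M / 30 = 0.003333 M = 3.33 × 10^3 μM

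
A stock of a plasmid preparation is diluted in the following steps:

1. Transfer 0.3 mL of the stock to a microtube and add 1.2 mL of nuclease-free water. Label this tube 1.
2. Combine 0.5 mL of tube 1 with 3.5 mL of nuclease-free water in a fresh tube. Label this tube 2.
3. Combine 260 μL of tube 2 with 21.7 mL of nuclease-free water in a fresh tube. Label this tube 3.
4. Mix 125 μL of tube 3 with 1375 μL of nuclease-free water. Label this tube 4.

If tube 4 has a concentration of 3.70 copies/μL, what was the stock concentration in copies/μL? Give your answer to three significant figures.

1.50 × 10^5 copies/μL

Step 1: 0.3 mL + 1.2 mL = 1.5 mL total → factor 1.5/0.3 = 5
Step 2: 0.5 mL + 3.5 mL = 4 mL total → factor 4/0.5 = 8
Step 3: 260 μL + 21.7 mL = 21960 μL total → factor 21960/260 = 84.462
Step 4: 125 μL + 1375 μL = 1500 μL total → factor 1500/125 = 12
Overall dilution factor = 5 × 8 × 84.462 × 12 = 40542
Stock = 3.70 copies/μL × 40542 = 1.50 × 10^5 copies/μL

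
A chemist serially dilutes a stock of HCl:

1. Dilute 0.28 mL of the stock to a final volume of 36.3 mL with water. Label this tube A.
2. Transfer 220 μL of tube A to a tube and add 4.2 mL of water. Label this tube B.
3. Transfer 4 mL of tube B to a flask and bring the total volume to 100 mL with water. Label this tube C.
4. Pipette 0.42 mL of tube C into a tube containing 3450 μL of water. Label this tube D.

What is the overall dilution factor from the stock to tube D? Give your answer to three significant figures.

6.00 × 10^5

Step 1: 0.28 mL brought to 36.3 mL → factor 36.3/0.28 = 129.64
Step 2: 220 μL + 4.2 mL = 4420 μL total → factor 4420/220 = 20.091
Step 3: 4 mL brought to 100 mL → factor 100/4 = 25
Step 4: 0.42 mL + 3450 μL = 3.87 mL total → factor 3.87/0.42 = 9.2143
Overall dilution factor = 129.64 × 20.091 × 25 × 9.2143 = 6 × 10^5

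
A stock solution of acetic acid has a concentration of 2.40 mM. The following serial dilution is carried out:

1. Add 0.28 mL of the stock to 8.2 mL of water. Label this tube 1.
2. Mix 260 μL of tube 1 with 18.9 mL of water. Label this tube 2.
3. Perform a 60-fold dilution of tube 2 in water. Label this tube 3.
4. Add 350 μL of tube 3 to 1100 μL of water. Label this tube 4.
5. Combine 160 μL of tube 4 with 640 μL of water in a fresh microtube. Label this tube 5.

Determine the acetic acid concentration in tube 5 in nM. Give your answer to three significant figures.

Step 1: 0.28 mL + 8.2 mL = 8.48 mL total → factor 8.48/0.28 = 30.286
Step 2: 260 μL + 18.9 mL = 19160 μL total → factor 19160/260 = 73.692
Step 3: 60-fold → factor 60
Step 4: 350 μL + 1100 μL = 1450 μL total → factor 1450/350 = 4.1429
Step 5: 160 μL + 640 μL = 800 μL total → factor 800/160 = 5
Overall dilution factor = 30.286 × 73.692 × 60 × 4.1429 × 5 = 2.7738 × 10^6
Final = 2.40 mM / 2.7738 × 10^6 = 8.652 × 10^-7 mM = 0.865 nM

0.865 nM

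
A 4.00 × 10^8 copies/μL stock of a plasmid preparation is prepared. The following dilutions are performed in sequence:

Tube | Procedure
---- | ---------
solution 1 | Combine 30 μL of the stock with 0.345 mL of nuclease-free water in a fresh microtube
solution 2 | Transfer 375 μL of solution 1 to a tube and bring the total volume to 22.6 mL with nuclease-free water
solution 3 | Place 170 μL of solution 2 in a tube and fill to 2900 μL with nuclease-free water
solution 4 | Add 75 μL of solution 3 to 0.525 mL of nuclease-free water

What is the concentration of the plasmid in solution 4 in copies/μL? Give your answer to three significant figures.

3.89 × 10^3 copies/μL

Step 1: 30 μL + 0.345 mL = 375 μL total → factor 375/30 = 12.5
Step 2: 375 μL brought to 22.6 mL → factor 22600/375 = 60.267
Step 3: 170 μL brought to 2900 μL → factor 2900/170 = 17.059
Step 4: 75 μL + 0.525 mL = 600 μL total → factor 600/75 = 8
Overall dilution factor = 12.5 × 60.267 × 17.059 × 8 = 1.0281 × 10^5
Final = 4.00 × 10^8 copies/μL / 1.0281 × 10^5 = 3.89 × 10^3 copies/μL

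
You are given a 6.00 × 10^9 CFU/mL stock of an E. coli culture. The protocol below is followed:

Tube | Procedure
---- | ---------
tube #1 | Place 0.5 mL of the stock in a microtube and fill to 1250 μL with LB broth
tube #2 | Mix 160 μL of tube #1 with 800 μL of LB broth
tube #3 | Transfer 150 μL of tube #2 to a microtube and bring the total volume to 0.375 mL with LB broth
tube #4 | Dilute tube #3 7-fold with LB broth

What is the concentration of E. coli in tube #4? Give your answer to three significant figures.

Step 1: 0.5 mL brought to 1250 μL → factor 1.25/0.5 = 2.5
Step 2: 160 μL + 800 μL = 960 μL total → factor 960/160 = 6
Step 3: 150 μL brought to 0.375 mL → factor 375/150 = 2.5
Step 4: 7-fold → factor 7
Overall dilution factor = 2.5 × 6 × 2.5 × 7 = 262.5
Final = 6.00 × 10^9 CFU/mL / 262.5 = 2.29 × 10^7 CFU/mL

2.29 × 10^7 CFU/mL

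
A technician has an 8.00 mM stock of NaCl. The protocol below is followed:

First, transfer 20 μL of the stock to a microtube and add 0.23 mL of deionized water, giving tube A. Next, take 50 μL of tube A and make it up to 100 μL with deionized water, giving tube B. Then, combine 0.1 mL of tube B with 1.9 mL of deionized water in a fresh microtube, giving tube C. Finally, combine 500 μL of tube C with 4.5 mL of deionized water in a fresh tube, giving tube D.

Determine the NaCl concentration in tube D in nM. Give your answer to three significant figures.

1.60 × 10^3 nM

Step 1: 20 μL + 0.23 mL = 250 μL total → factor 250/20 = 12.5
Step 2: 50 μL brought to 100 μL → factor 100/50 = 2
Step 3: 0.1 mL + 1.9 mL = 2 mL total → factor 2/0.1 = 20
Step 4: 500 μL + 4.5 mL = 5000 μL total → factor 5000/500 = 10
Overall dilution factor = 12.5 × 2 × 20 × 10 = 5000
Final = 8.00 mM / 5000 = 0.001600 mM = 1.60 × 10^3 nM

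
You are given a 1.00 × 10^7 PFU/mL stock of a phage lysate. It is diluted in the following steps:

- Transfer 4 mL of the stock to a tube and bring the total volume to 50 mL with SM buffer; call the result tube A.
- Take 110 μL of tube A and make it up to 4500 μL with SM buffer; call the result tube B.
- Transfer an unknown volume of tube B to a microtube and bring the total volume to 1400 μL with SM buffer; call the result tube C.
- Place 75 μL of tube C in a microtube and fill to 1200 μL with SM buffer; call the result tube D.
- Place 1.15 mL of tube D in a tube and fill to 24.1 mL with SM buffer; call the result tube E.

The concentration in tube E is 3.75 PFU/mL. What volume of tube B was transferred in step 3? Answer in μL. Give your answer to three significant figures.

Step 1: 4 mL brought to 50 mL → factor 50/4 = 12.5
Step 2: 110 μL brought to 4500 μL → factor 4500/110 = 40.909
Step 3: v brought to 1400 μL → factor = 1400 μL/v
Step 4: 75 μL brought to 1200 μL → factor 1200/75 = 16
Step 5: 1.15 mL brought to 24.1 mL → factor 24.1/1.15 = 20.957
Product of known-step factors = 1.7146 × 10^5
Overall factor = 1.00 × 10^7 PFU/mL / (3.75 PFU/mL) = 2.6667 × 10^6
Step-3 factor = 2.6667 × 10^6 / 1.7146 × 10^5 = 15.552
v = 1400 μL / 15.552 = 90.0 μL

90.0 μL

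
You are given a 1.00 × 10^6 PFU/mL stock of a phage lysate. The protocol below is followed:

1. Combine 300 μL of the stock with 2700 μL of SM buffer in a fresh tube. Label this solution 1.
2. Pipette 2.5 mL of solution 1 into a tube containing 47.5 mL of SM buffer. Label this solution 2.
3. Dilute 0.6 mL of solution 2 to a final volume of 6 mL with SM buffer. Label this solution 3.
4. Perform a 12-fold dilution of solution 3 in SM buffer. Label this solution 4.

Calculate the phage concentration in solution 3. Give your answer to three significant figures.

500 PFU/mL

Step 1: 300 μL + 2700 μL = 3000 μL total → factor 3000/300 = 10
Step 2: 2.5 mL + 47.5 mL = 50 mL total → factor 50/2.5 = 20
Step 3: 0.6 mL brought to 6 mL → factor 6/0.6 = 10
Dilution factor through solution 3 = 10 × 20 × 10 = 2000
[solution 3] = 1.00 × 10^6 PFU/mL / 2000 = 500 PFU/mL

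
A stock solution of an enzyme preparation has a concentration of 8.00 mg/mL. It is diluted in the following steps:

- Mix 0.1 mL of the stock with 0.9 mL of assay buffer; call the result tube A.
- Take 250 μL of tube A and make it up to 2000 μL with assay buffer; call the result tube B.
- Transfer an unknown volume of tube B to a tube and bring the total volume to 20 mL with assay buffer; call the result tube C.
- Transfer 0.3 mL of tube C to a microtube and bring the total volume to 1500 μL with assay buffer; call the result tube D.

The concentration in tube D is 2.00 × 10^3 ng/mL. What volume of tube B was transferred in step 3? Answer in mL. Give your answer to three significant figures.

Step 1: 0.1 mL + 0.9 mL = 1 mL total → factor 1/0.1 = 10
Step 2: 250 μL brought to 2000 μL → factor 2000/250 = 8
Step 3: v brought to 20 mL → factor = 20 mL/v
Step 4: 0.3 mL brought to 1500 μL → factor 1.5/0.3 = 5
Product of known-step factors = 400
Overall factor = 8.00 mg/mL / (2.00 × 10^3 ng/mL) = 4000
Step-3 factor = 4000 / 400 = 10
v = 20 mL / 10 = 2.00 mL

2.00 mL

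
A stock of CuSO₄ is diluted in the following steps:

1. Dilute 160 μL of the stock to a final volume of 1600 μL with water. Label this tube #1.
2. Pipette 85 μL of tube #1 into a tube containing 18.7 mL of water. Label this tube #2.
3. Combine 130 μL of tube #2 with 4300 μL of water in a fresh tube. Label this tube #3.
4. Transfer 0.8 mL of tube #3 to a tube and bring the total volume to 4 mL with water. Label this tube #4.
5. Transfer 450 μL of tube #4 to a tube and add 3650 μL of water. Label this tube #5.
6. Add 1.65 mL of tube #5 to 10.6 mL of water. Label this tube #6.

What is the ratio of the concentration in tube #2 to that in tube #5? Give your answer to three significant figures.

1.55 × 10^3

Step 1: 160 μL brought to 1600 μL → factor 1600/160 = 10
Step 2: 85 μL + 18.7 mL = 18785 μL total → factor 18785/85 = 221
Step 3: 130 μL + 4300 μL = 4430 μL total → factor 4430/130 = 34.077
Step 4: 0.8 mL brought to 4 mL → factor 4/0.8 = 5
Step 5: 450 μL + 3650 μL = 4100 μL total → factor 4100/450 = 9.1111
Dilution factor to tube #2 = 2210; to tube #5 = 3.4308 × 10^6
[tube #2]/[tube #5] = (factor to tube #5)/(factor to tube #2) = 3.4308 × 10^6/2210 = 1.55 × 10^3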